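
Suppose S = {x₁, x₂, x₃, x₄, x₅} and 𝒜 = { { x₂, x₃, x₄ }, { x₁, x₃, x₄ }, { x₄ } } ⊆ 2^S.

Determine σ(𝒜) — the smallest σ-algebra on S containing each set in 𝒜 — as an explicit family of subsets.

Take S₀ = 𝒜 ∪ {∅, S} = { {  }, { x₄ }, { x₁, x₃, x₄ }, { x₂, x₃, x₄ }, S }.
Iteration 1. New:
  { x₁, x₅ }  = { x₂, x₃, x₄ }ᶜ
  { x₂, x₅ }  = { x₁, x₃, x₄ }ᶜ
  { x₁, x₂, x₃, x₄ }  = { x₁, x₃, x₄ } ∪ { x₂, x₃, x₄ }
  { x₁, x₂, x₃, x₅ }  = { x₄ }ᶜ
  — 9 sets.
Iteration 2 (6 new):
  { x₅ }  = { x₁, x₂, x₃, x₄ }ᶜ
  { x₁, x₂, x₅ }  = { x₂, x₅ } ∪ { x₁, x₅ }
  { x₁, x₄, x₅ }  = { x₁, x₅ } ∪ { x₄ }
  { x₂, x₄, x₅ }  = { x₂, x₅ } ∪ { x₄ }
  { x₁, x₃, x₄, x₅ }  = { x₁, x₃, x₄ } ∪ { x₁, x₅ }
  { x₂, x₃, x₄, x₅ }  = { x₂, x₅ } ∪ { x₂, x₃, x₄ }
  — 15 sets.
Iteration 3: +7 →
  { x₁ }  = { x₂, x₃, x₄, x₅ }ᶜ
  { x₂ }  = { x₁, x₃, x₄, x₅ }ᶜ
  { x₁, x₃ }  = { x₂, x₄, x₅ }ᶜ
  { x₂, x₃ }  = { x₁, x₄, x₅ }ᶜ
  { x₃, x₄ }  = { x₁, x₂, x₅ }ᶜ
  { x₄, x₅ }  = { x₄ } ∪ { x₅ }
  { x₁, x₂, x₄, x₅ }  = { x₁, x₄, x₅ } ∪ { x₂, x₅ }
  — 22 sets.
Iteration 4: +8 →
  { x₃ }  = { x₁, x₂, x₄, x₅ }ᶜ
  { x₁, x₂ }  = { x₂ } ∪ { x₁ }
  { x₁, x₄ }  = { x₄ } ∪ { x₁ }
  { x₂, x₄ }  = { x₂ } ∪ { x₄ }
  { x₁, x₂, x₃ }  = { x₄, x₅ }ᶜ
  { x₁, x₃, x₅ }  = { x₁, x₃ } ∪ { x₁, x₅ }
  { x₂, x₃, x₅ }  = { x₂, x₅ } ∪ { x₂, x₃ }
  { x₃, x₄, x₅ }  = { x₃, x₄ } ∪ { x₄, x₅ }
  — 30 sets.
Iteration 5. New:
  { x₃, x₅ }  = { x₅ } ∪ { x₃ }
  { x₁, x₂, x₄ }  = { x₁, x₂ } ∪ { x₁, x₄ }
  — 32 sets.
Iteration 6: closed — nothing new.

|σ(𝒜)| = 32.  σ(𝒜) = { {  }, { x₁ }, { x₂ }, { x₃ }, { x₄ }, { x₅ }, { x₁, x₂ }, { x₁, x₃ }, { x₁, x₄ }, { x₁, x₅ }, { x₂, x₃ }, { x₂, x₄ }, { x₂, x₅ }, { x₃, x₄ }, { x₃, x₅ }, { x₄, x₅ }, { x₁, x₂, x₃ }, { x₁, x₂, x₄ }, { x₁, x₂, x₅ }, { x₁, x₃, x₄ }, { x₁, x₃, x₅ }, { x₁, x₄, x₅ }, { x₂, x₃, x₄ }, { x₂, x₃, x₅ }, { x₂, x₄, x₅ }, { x₃, x₄, x₅ }, { x₁, x₂, x₃, x₄ }, { x₁, x₂, x₃, x₅ }, { x₁, x₂, x₄, x₅ }, { x₁, x₃, x₄, x₅ }, { x₂, x₃, x₄, x₅ }, S }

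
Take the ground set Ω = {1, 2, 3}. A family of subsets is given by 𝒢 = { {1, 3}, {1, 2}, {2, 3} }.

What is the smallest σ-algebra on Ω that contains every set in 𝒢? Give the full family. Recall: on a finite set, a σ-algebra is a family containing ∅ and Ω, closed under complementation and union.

σ(𝒢) = { ∅, {1}, {2}, {3}, {1, 2}, {1, 3}, {2, 3}, Ω }

Check:
Seed the family with 𝒢 together with ∅ and Ω: { ∅, {1, 2}, {1, 3}, {2, 3}, Ω }.
Round 1 (3 new):
  {1}  = Ω∖{2, 3}
  {2}  = Ω∖{1, 3}
  {3}  = Ω∖{1, 2}
After Round 2 the family is unchanged; done.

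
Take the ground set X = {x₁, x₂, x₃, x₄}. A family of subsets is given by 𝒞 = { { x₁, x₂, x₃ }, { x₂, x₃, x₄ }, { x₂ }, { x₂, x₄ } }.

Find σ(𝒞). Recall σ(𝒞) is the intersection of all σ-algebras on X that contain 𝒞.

Initial family (6 sets): { ∅, { x₂ }, { x₂, x₄ }, { x₁, x₂, x₃ }, { x₂, x₃, x₄ }, X }.
Pass 1: +4 →
  { x₁ }  = complement { x₂, x₃, x₄ }
  { x₄ }  = complement { x₁, x₂, x₃ }
  { x₁, x₃ }  = complement { x₂, x₄ }
  { x₁, x₃, x₄ }  = complement { x₂ }
  (now 10)
Pass 2: 3 new —
  { x₁, x₂ }  = { x₂ } ∪ { x₁ }
  { x₁, x₄ }  = { x₄ } ∪ { x₁ }
  { x₁, x₂, x₄ }  = { x₂, x₄ } ∪ { x₁ }
  (now 13)
Pass 3. New:
  { x₃ }  = complement { x₁, x₂, x₄ }
  { x₂, x₃ }  = complement { x₁, x₄ }
  { x₃, x₄ }  = complement { x₁, x₂ }
  (now 16)
Pass 4: stable.

Therefore σ(𝒞) = { ∅, { x₁ }, { x₂ }, { x₃ }, { x₄ }, { x₁, x₂ }, { x₁, x₃ }, { x₁, x₄ }, { x₂, x₃ }, { x₂, x₄ }, { x₃, x₄ }, { x₁, x₂, x₃ }, { x₁, x₂, x₄ }, { x₁, x₃, x₄ }, { x₂, x₃, x₄ }, X } (|σ(𝒞)| = 16).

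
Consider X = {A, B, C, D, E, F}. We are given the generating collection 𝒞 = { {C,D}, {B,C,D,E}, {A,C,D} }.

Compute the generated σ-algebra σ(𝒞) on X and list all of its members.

|σ(𝒞)| = 16.  σ(𝒞) = { {}, {A}, {F}, {A,F}, {B,E}, {C,D}, {A,B,E}, {A,C,D}, {B,E,F}, {C,D,F}, {A,B,E,F}, {A,C,D,F}, {B,C,D,E}, {A,B,C,D,E}, {B,C,D,E,F}, X }

Check:
Seed the family with 𝒞 together with ∅ and X: { {}, {C,D}, {A,C,D}, {B,C,D,E}, X }.
Pass 1: 4 new —
  {A,F}  = ᶜ of {B,C,D,E}
  {B,E,F}  = ᶜ of {A,C,D}
  {A,B,E,F}  = ᶜ of {C,D}
  {A,B,C,D,E}  = {A,C,D} ∪ {B,C,D,E}
  |family| = 9
Pass 2: +3 →
  {F}  = ᶜ of {A,B,C,D,E}
  {A,C,D,F}  = {C,D} ∪ {A,F}
  {B,C,D,E,F}  = {C,D} ∪ {B,E,F}
  |family| = 12
Pass 3: 3 new —
  {A}  = ᶜ of {B,C,D,E,F}
  {B,E}  = ᶜ of {A,C,D,F}
  {C,D,F}  = {C,D} ∪ {F}
  |family| = 15
Pass 4 (1 new):
  {A,B,E}  = ᶜ of {C,D,F}
  |family| = 16
Pass 5: already closed under ᶜ and ∪.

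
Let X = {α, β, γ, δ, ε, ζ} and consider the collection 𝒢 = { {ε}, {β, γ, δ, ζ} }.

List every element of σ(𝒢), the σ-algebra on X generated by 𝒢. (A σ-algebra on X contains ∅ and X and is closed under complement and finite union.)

Start: 𝒢 ∪ {∅, X} = { ∅, {ε}, {β, γ, δ, ζ}, X }.
Round 1: +3 →
  {α, ε}  = X∖{β, γ, δ, ζ}
  {α, β, γ, δ, ζ}  = X∖{ε}
  {β, γ, δ, ε, ζ}  = {β, γ, δ, ζ} ∪ {ε}
  [7 total]
Round 2: +1 →
  {α}  = X∖{β, γ, δ, ε, ζ}
  [8 total]
After Round 3 the family is unchanged; done.

|σ(𝒢)| = 8.  σ(𝒢) = { ∅, {α}, {ε}, {α, ε}, {β, γ, δ, ζ}, {α, β, γ, δ, ζ}, {β, γ, δ, ε, ζ}, X }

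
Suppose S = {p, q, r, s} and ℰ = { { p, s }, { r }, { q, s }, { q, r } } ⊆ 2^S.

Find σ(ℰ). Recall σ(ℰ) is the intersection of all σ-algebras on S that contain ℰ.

|σ(ℰ)| = 16.  σ(ℰ) = { ∅, { p }, { q }, { r }, { s }, { p, q }, { p, r }, { p, s }, { q, r }, { q, s }, { r, s }, { p, q, r }, { p, q, s }, { p, r, s }, { q, r, s }, S }

Check:
Start: ℰ ∪ {∅, S} = { ∅, { r }, { p, s }, { q, r }, { q, s }, S }.
Pass 1 adds 4:
  { p, r }  = { q, s }ᶜ
  { p, q, s }  = { r }ᶜ
  { p, r, s }  = { r } ∪ { p, s }
  { q, r, s }  = { r } ∪ { q, s }
  [10 total]
Pass 2: +3 →
  { p }  = { q, r, s }ᶜ
  { q }  = { p, r, s }ᶜ
  { p, q, r }  = { q, r } ∪ { p, r }
  [13 total]
Pass 3. New:
  { s }  = { p, q, r }ᶜ
  { p, q }  = { q } ∪ { p }
  [15 total]
Pass 4 adds 1:
  { r, s }  = { p, q }ᶜ
  [16 total]
After Pass 5 the family is unchanged; done.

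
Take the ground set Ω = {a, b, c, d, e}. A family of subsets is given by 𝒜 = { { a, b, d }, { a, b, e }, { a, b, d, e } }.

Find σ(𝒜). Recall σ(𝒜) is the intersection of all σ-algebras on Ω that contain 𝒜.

Answer: σ(𝒜) = { {  }, { c }, { d }, { e }, { a, b }, { c, d }, { c, e }, { d, e }, { a, b, c }, { a, b, d }, { a, b, e }, { c, d, e }, { a, b, c, d }, { a, b, c, e }, { a, b, d, e }, Ω }

Trace:
Initial family (5 sets): { {  }, { a, b, d }, { a, b, e }, { a, b, d, e }, Ω }.
Iteration 1 (3 new):
  { c }  = complement { a, b, d, e }
  { c, d }  = complement { a, b, e }
  { c, e }  = complement { a, b, d }
Iteration 2 adds 3:
  { c, d, e }  = { c, e } ∪ { c, d }
  { a, b, c, d }  = { c } ∪ { a, b, d }
  { a, b, c, e }  = { c } ∪ { a, b, e }
Iteration 3 (3 new):
  { d }  = complement { a, b, c, e }
  { e }  = complement { a, b, c, d }
  { a, b }  = complement { c, d, e }
Iteration 4. New:
  { d, e }  = { d } ∪ { e }
  { a, b, c }  = { c } ∪ { a, b }
After Iteration 5 the family is unchanged; done.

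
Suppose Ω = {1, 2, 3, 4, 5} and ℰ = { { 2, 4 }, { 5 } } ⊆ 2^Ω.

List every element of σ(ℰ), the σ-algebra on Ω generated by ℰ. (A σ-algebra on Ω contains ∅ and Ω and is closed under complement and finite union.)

Initial family (4 sets): { ∅, { 5 }, { 2, 4 }, Ω }.
Iteration 1: +3 →
  { 1, 3, 5 }  = ᶜ of { 2, 4 }
  { 2, 4, 5 }  = { 2, 4 } ∪ { 5 }
  { 1, 2, 3, 4 }  = ᶜ of { 5 }
  [7 total]
Iteration 2: 1 new —
  { 1, 3 }  = ᶜ of { 2, 4, 5 }
  [8 total]
Iteration 3: no new sets; the family is a σ-algebra.

Hence σ(ℰ) has 8 members: { ∅, { 5 }, { 1, 3 }, { 2, 4 }, { 1, 3, 5 }, { 2, 4, 5 }, { 1, 2, 3, 4 }, Ω }.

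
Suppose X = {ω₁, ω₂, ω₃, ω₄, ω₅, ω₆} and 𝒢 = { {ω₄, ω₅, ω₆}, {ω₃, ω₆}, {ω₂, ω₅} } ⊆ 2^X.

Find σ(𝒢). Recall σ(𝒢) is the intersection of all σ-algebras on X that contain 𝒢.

σ(𝒢) = { ∅, {ω₁}, {ω₂}, {ω₃}, {ω₄}, {ω₅}, {ω₆}, {ω₁, ω₂}, {ω₁, ω₃}, {ω₁, ω₄}, {ω₁, ω₅}, {ω₁, ω₆}, {ω₂, ω₃}, {ω₂, ω₄}, {ω₂, ω₅}, {ω₂, ω₆}, {ω₃, ω₄}, {ω₃, ω₅}, {ω₃, ω₆}, {ω₄, ω₅}, {ω₄, ω₆}, {ω₅, ω₆}, {ω₁, ω₂, ω₃}, {ω₁, ω₂, ω₄}, {ω₁, ω₂, ω₅}, {ω₁, ω₂, ω₆}, {ω₁, ω₃, ω₄}, {ω₁, ω₃, ω₅}, {ω₁, ω₃, ω₆}, {ω₁, ω₄, ω₅}, {ω₁, ω₄, ω₆}, {ω₁, ω₅, ω₆}, {ω₂, ω₃, ω₄}, {ω₂, ω₃, ω₅}, {ω₂, ω₃, ω₆}, {ω₂, ω₄, ω₅}, {ω₂, ω₄, ω₆}, {ω₂, ω₅, ω₆}, {ω₃, ω₄, ω₅}, {ω₃, ω₄, ω₆}, {ω₃, ω₅, ω₆}, {ω₄, ω₅, ω₆}, {ω₁, ω₂, ω₃, ω₄}, {ω₁, ω₂, ω₃, ω₅}, {ω₁, ω₂, ω₃, ω₆}, {ω₁, ω₂, ω₄, ω₅}, {ω₁, ω₂, ω₄, ω₆}, {ω₁, ω₂, ω₅, ω₆}, {ω₁, ω₃, ω₄, ω₅}, {ω₁, ω₃, ω₄, ω₆}, {ω₁, ω₃, ω₅, ω₆}, {ω₁, ω₄, ω₅, ω₆}, {ω₂, ω₃, ω₄, ω₅}, {ω₂, ω₃, ω₄, ω₆}, {ω₂, ω₃, ω₅, ω₆}, {ω₂, ω₄, ω₅, ω₆}, {ω₃, ω₄, ω₅, ω₆}, {ω₁, ω₂, ω₃, ω₄, ω₅}, {ω₁, ω₂, ω₃, ω₄, ω₆}, {ω₁, ω₂, ω₃, ω₅, ω₆}, {ω₁, ω₂, ω₄, ω₅, ω₆}, {ω₁, ω₃, ω₄, ω₅, ω₆}, {ω₂, ω₃, ω₄, ω₅, ω₆}, X }

Derivation:
Start: 𝒢 ∪ {∅, X} = { ∅, {ω₂, ω₅}, {ω₃, ω₆}, {ω₄, ω₅, ω₆}, X }.
Round 1. New:
  {ω₁, ω₂, ω₃}  = complement {ω₄, ω₅, ω₆}
  {ω₁, ω₂, ω₄, ω₅}  = complement {ω₃, ω₆}
  {ω₁, ω₃, ω₄, ω₆}  = complement {ω₂, ω₅}
  {ω₂, ω₃, ω₅, ω₆}  = {ω₂, ω₅} ∪ {ω₃, ω₆}
  {ω₂, ω₄, ω₅, ω₆}  = {ω₂, ω₅} ∪ {ω₄, ω₅, ω₆}
  {ω₃, ω₄, ω₅, ω₆}  = {ω₃, ω₆} ∪ {ω₄, ω₅, ω₆}
  — 11 sets.
Round 2: +11 →
  {ω₁, ω₂}  = complement {ω₃, ω₄, ω₅, ω₆}
  {ω₁, ω₃}  = complement {ω₂, ω₄, ω₅, ω₆}
  {ω₁, ω₄}  = complement {ω₂, ω₃, ω₅, ω₆}
  {ω₁, ω₂, ω₃, ω₅}  = {ω₂, ω₅} ∪ {ω₁, ω₂, ω₃}
  {ω₁, ω₂, ω₃, ω₆}  = {ω₁, ω₂, ω₃} ∪ {ω₃, ω₆}
  {ω₁, ω₂, ω₃, ω₄, ω₅}  = {ω₁, ω₂, ω₃} ∪ {ω₁, ω₂, ω₄, ω₅}
  {ω₁, ω₂, ω₃, ω₄, ω₆}  = {ω₁, ω₂, ω₃} ∪ {ω₁, ω₃, ω₄, ω₆}
  {ω₁, ω₂, ω₃, ω₅, ω₆}  = {ω₁, ω₂, ω₃} ∪ {ω₂, ω₃, ω₅, ω₆}
  {ω₁, ω₂, ω₄, ω₅, ω₆}  = {ω₁, ω₂, ω₄, ω₅} ∪ {ω₂, ω₄, ω₅, ω₆}
  {ω₁, ω₃, ω₄, ω₅, ω₆}  = {ω₃, ω₄, ω₅, ω₆} ∪ {ω₁, ω₃, ω₄, ω₆}
  {ω₂, ω₃, ω₄, ω₅, ω₆}  = {ω₂, ω₅} ∪ {ω₃, ω₄, ω₅, ω₆}
  — 22 sets.
Round 3: +14 →
  {ω₁}  = complement {ω₂, ω₃, ω₄, ω₅, ω₆}
  {ω₂}  = complement {ω₁, ω₃, ω₄, ω₅, ω₆}
  {ω₃}  = complement {ω₁, ω₂, ω₄, ω₅, ω₆}
  {ω₄}  = complement {ω₁, ω₂, ω₃, ω₅, ω₆}
  {ω₅}  = complement {ω₁, ω₂, ω₃, ω₄, ω₆}
  {ω₆}  = complement {ω₁, ω₂, ω₃, ω₄, ω₅}
  {ω₄, ω₅}  = complement {ω₁, ω₂, ω₃, ω₆}
  {ω₄, ω₆}  = complement {ω₁, ω₂, ω₃, ω₅}
  {ω₁, ω₂, ω₄}  = {ω₁, ω₄} ∪ {ω₁, ω₂}
  {ω₁, ω₂, ω₅}  = {ω₂, ω₅} ∪ {ω₁, ω₂}
  {ω₁, ω₃, ω₄}  = {ω₁, ω₄} ∪ {ω₁, ω₃}
  {ω₁, ω₃, ω₆}  = {ω₁, ω₃} ∪ {ω₃, ω₆}
  {ω₁, ω₂, ω₃, ω₄}  = {ω₁, ω₄} ∪ {ω₁, ω₂, ω₃}
  {ω₁, ω₄, ω₅, ω₆}  = {ω₁, ω₄} ∪ {ω₄, ω₅, ω₆}
  — 36 sets.
Round 4 (24 new):
  {ω₁, ω₅}  = {ω₁} ∪ {ω₅}
  {ω₁, ω₆}  = {ω₁} ∪ {ω₆}
  {ω₂, ω₃}  = complement {ω₁, ω₄, ω₅, ω₆}
  {ω₂, ω₄}  = {ω₂} ∪ {ω₄}
  {ω₂, ω₆}  = {ω₂} ∪ {ω₆}
  {ω₃, ω₄}  = {ω₃} ∪ {ω₄}
  {ω₃, ω₅}  = {ω₅} ∪ {ω₃}
  {ω₅, ω₆}  = complement {ω₁, ω₂, ω₃, ω₄}
  {ω₁, ω₂, ω₆}  = {ω₁, ω₂} ∪ {ω₆}
  {ω₁, ω₃, ω₅}  = {ω₅} ∪ {ω₁, ω₃}
  {ω₁, ω₄, ω₅}  = {ω₁} ∪ {ω₄, ω₅}
  {ω₁, ω₄, ω₆}  = {ω₁} ∪ {ω₄, ω₆}
  {ω₂, ω₃, ω₅}  = {ω₂, ω₅} ∪ {ω₃}
  {ω₂, ω₃, ω₆}  = {ω₂} ∪ {ω₃, ω₆}
  {ω₂, ω₄, ω₅}  = complement {ω₁, ω₃, ω₆}
  {ω₂, ω₄, ω₆}  = {ω₂} ∪ {ω₄, ω₆}
  {ω₂, ω₅, ω₆}  = complement {ω₁, ω₃, ω₄}
  {ω₃, ω₄, ω₅}  = {ω₄, ω₅} ∪ {ω₃}
  {ω₃, ω₄, ω₆}  = complement {ω₁, ω₂, ω₅}
  {ω₃, ω₅, ω₆}  = complement {ω₁, ω₂, ω₄}
  {ω₁, ω₂, ω₄, ω₆}  = {ω₁, ω₂} ∪ {ω₄, ω₆}
  {ω₁, ω₂, ω₅, ω₆}  = {ω₆} ∪ {ω₁, ω₂, ω₅}
  {ω₁, ω₃, ω₄, ω₅}  = {ω₅} ∪ {ω₁, ω₃, ω₄}
  {ω₁, ω₃, ω₅, ω₆}  = {ω₁, ω₃, ω₆} ∪ {ω₅}
  — 60 sets.
Round 5. New:
  {ω₁, ω₅, ω₆}  = {ω₅, ω₆} ∪ {ω₁, ω₆}
  {ω₂, ω₃, ω₄}  = {ω₃, ω₄} ∪ {ω₂}
  {ω₂, ω₃, ω₄, ω₅}  = complement {ω₁, ω₆}
  {ω₂, ω₃, ω₄, ω₆}  = complement {ω₁, ω₅}
  — 64 sets.
Round 6: no new sets; the family is a σ-algebra.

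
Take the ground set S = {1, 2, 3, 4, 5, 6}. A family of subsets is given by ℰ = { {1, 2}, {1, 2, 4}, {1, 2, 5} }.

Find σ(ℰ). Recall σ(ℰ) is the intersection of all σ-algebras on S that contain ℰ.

Answer: σ(ℰ) = { ∅, {4}, {5}, {1, 2}, {3, 6}, {4, 5}, {1, 2, 4}, {1, 2, 5}, {3, 4, 6}, {3, 5, 6}, {1, 2, 3, 6}, {1, 2, 4, 5}, {3, 4, 5, 6}, {1, 2, 3, 4, 6}, {1, 2, 3, 5, 6}, S }

Check:
Begin from { ∅, {1, 2}, {1, 2, 4}, {1, 2, 5}, S } (that is, ℰ plus ∅ and S).
Step 1: +4 →
  {3, 4, 6}  = ᶜ of {1, 2, 5}
  {3, 5, 6}  = ᶜ of {1, 2, 4}
  {1, 2, 4, 5}  = {1, 2, 5} ∪ {1, 2, 4}
  {3, 4, 5, 6}  = ᶜ of {1, 2}
  (now 9)
Step 2. New:
  {3, 6}  = ᶜ of {1, 2, 4, 5}
  {1, 2, 3, 4, 6}  = {1, 2} ∪ {3, 4, 6}
  {1, 2, 3, 5, 6}  = {1, 2} ∪ {3, 5, 6}
  (now 12)
Step 3: 3 new —
  {4}  = ᶜ of {1, 2, 3, 5, 6}
  {5}  = ᶜ of {1, 2, 3, 4, 6}
  {1, 2, 3, 6}  = {1, 2} ∪ {3, 6}
  (now 15)
Step 4. New:
  {4, 5}  = ᶜ of {1, 2, 3, 6}
  (now 16)
Step 5 adds nothing — fixpoint reached.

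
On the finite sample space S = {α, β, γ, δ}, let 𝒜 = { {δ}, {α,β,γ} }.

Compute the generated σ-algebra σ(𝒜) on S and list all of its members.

σ(𝒜) (4 sets): { ∅, {δ}, {α,β,γ}, S }

Trace:
Start: 𝒜 ∪ {∅, S} = { ∅, {δ}, {α,β,γ}, S }.
After Step 1 the family is unchanged; done.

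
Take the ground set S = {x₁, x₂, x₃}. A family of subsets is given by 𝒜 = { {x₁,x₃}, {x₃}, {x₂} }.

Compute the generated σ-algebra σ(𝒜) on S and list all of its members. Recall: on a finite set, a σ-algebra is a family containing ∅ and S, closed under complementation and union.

σ(𝒜) = { ∅, {x₁}, {x₂}, {x₃}, {x₁,x₂}, {x₁,x₃}, {x₂,x₃}, S }

Trace:
Begin from { ∅, {x₂}, {x₃}, {x₁,x₃}, S } (that is, 𝒜 plus ∅ and S).
Iteration 1 adds 2:
  {x₁,x₂}  = ᶜ of {x₃}
  {x₂,x₃}  = {x₃} ∪ {x₂}
  [7 total]
Iteration 2: 1 new —
  {x₁}  = ᶜ of {x₂,x₃}
  [8 total]
Iteration 3: already closed under ᶜ and ∪.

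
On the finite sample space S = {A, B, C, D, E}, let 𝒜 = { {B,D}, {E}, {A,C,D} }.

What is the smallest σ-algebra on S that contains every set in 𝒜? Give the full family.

σ(𝒜) (16 sets): { {}, {B}, {D}, {E}, {A,C}, {B,D}, {B,E}, {D,E}, {A,B,C}, {A,C,D}, {A,C,E}, {B,D,E}, {A,B,C,D}, {A,B,C,E}, {A,C,D,E}, S }

Check:
Begin from { {}, {E}, {B,D}, {A,C,D}, S } (that is, 𝒜 plus ∅ and S).
Step 1: +5 →
  {B,E}  = complement {A,C,D}
  {A,C,E}  = complement {B,D}
  {B,D,E}  = {B,D} ∪ {E}
  {A,B,C,D}  = complement {E}
  {A,C,D,E}  = {A,C,D} ∪ {E}
  [10 total]
Step 2 adds 3:
  {B}  = complement {A,C,D,E}
  {A,C}  = complement {B,D,E}
  {A,B,C,E}  = {B,E} ∪ {A,C,E}
  [13 total]
Step 3. New:
  {D}  = complement {A,B,C,E}
  {A,B,C}  = {A,C} ∪ {B}
  [15 total]
Step 4. New:
  {D,E}  = complement {A,B,C}
  [16 total]
After Step 5 the family is unchanged; done.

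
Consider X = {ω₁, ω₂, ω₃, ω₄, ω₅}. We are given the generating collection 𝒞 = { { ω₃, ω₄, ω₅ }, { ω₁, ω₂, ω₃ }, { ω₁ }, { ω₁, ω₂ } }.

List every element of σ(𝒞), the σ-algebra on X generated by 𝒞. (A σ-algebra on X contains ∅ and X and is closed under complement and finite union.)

|σ(𝒞)| = 16.  σ(𝒞) = { {}, { ω₁ }, { ω₂ }, { ω₃ }, { ω₁, ω₂ }, { ω₁, ω₃ }, { ω₂, ω₃ }, { ω₄, ω₅ }, { ω₁, ω₂, ω₃ }, { ω₁, ω₄, ω₅ }, { ω₂, ω₄, ω₅ }, { ω₃, ω₄, ω₅ }, { ω₁, ω₂, ω₄, ω₅ }, { ω₁, ω₃, ω₄, ω₅ }, { ω₂, ω₃, ω₄, ω₅ }, X }

Check:
Initial family (6 sets): { {}, { ω₁ }, { ω₁, ω₂ }, { ω₁, ω₂, ω₃ }, { ω₃, ω₄, ω₅ }, X }.
Step 1 adds 3:
  { ω₄, ω₅ }  = complement { ω₁, ω₂, ω₃ }
  { ω₁, ω₃, ω₄, ω₅ }  = { ω₃, ω₄, ω₅ } ∪ { ω₁ }
  { ω₂, ω₃, ω₄, ω₅ }  = complement { ω₁ }
  |family| = 9
Step 2: 3 new —
  { ω₂ }  = complement { ω₁, ω₃, ω₄, ω₅ }
  { ω₁, ω₄, ω₅ }  = { ω₄, ω₅ } ∪ { ω₁ }
  { ω₁, ω₂, ω₄, ω₅ }  = { ω₁, ω₂ } ∪ { ω₄, ω₅ }
  |family| = 12
Step 3: 3 new —
  { ω₃ }  = complement { ω₁, ω₂, ω₄, ω₅ }
  { ω₂, ω₃ }  = complement { ω₁, ω₄, ω₅ }
  { ω₂, ω₄, ω₅ }  = { ω₄, ω₅ } ∪ { ω₂ }
  |family| = 15
Step 4. New:
  { ω₁, ω₃ }  = complement { ω₂, ω₄, ω₅ }
  |family| = 16
Step 5: closed — nothing new.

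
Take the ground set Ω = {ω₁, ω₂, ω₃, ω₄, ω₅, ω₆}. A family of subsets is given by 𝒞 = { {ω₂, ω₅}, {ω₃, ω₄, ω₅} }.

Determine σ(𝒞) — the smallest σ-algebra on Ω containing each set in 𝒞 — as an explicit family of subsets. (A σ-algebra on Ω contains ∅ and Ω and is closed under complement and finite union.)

Seed the family with 𝒞 together with ∅ and Ω: { {}, {ω₂, ω₅}, {ω₃, ω₄, ω₅}, Ω }.
Iteration 1: +3 →
  {ω₁, ω₂, ω₆}  = complement {ω₃, ω₄, ω₅}
  {ω₁, ω₃, ω₄, ω₆}  = complement {ω₂, ω₅}
  {ω₂, ω₃, ω₄, ω₅}  = {ω₂, ω₅} ∪ {ω₃, ω₄, ω₅}
  — 7 sets.
Iteration 2 (4 new):
  {ω₁, ω₆}  = complement {ω₂, ω₃, ω₄, ω₅}
  {ω₁, ω₂, ω₅, ω₆}  = {ω₂, ω₅} ∪ {ω₁, ω₂, ω₆}
  {ω₁, ω₂, ω₃, ω₄, ω₆}  = {ω₁, ω₃, ω₄, ω₆} ∪ {ω₁, ω₂, ω₆}
  {ω₁, ω₃, ω₄, ω₅, ω₆}  = {ω₃, ω₄, ω₅} ∪ {ω₁, ω₃, ω₄, ω₆}
  — 11 sets.
Iteration 3. New:
  {ω₂}  = complement {ω₁, ω₃, ω₄, ω₅, ω₆}
  {ω₅}  = complement {ω₁, ω₂, ω₃, ω₄, ω₆}
  {ω₃, ω₄}  = complement {ω₁, ω₂, ω₅, ω₆}
  — 14 sets.
Iteration 4 (2 new):
  {ω₁, ω₅, ω₆}  = {ω₁, ω₆} ∪ {ω₅}
  {ω₂, ω₃, ω₄}  = {ω₃, ω₄} ∪ {ω₂}
  — 16 sets.
Iteration 5: closed — nothing new.

σ(𝒞) = { {}, {ω₂}, {ω₅}, {ω₁, ω₆}, {ω₂, ω₅}, {ω₃, ω₄}, {ω₁, ω₂, ω₆}, {ω₁, ω₅, ω₆}, {ω₂, ω₃, ω₄}, {ω₃, ω₄, ω₅}, {ω₁, ω₂, ω₅, ω₆}, {ω₁, ω₃, ω₄, ω₆}, {ω₂, ω₃, ω₄, ω₅}, {ω₁, ω₂, ω₃, ω₄, ω₆}, {ω₁, ω₃, ω₄, ω₅, ω₆}, Ω }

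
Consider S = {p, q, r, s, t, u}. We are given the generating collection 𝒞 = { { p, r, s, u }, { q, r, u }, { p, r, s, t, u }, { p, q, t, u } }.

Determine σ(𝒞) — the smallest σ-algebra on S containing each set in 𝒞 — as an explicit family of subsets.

σ(𝒞) = { {}, { p }, { q }, { r }, { s }, { t }, { u }, { p, q }, { p, r }, { p, s }, { p, t }, { p, u }, { q, r }, { q, s }, { q, t }, { q, u }, { r, s }, { r, t }, { r, u }, { s, t }, { s, u }, { t, u }, { p, q, r }, { p, q, s }, { p, q, t }, { p, q, u }, { p, r, s }, { p, r, t }, { p, r, u }, { p, s, t }, { p, s, u }, { p, t, u }, { q, r, s }, { q, r, t }, { q, r, u }, { q, s, t }, { q, s, u }, { q, t, u }, { r, s, t }, { r, s, u }, { r, t, u }, { s, t, u }, { p, q, r, s }, { p, q, r, t }, { p, q, r, u }, { p, q, s, t }, { p, q, s, u }, { p, q, t, u }, { p, r, s, t }, { p, r, s, u }, { p, r, t, u }, { p, s, t, u }, { q, r, s, t }, { q, r, s, u }, { q, r, t, u }, { q, s, t, u }, { r, s, t, u }, { p, q, r, s, t }, { p, q, r, s, u }, { p, q, r, t, u }, { p, q, s, t, u }, { p, r, s, t, u }, { q, r, s, t, u }, S }

Check:
Seed the family with 𝒞 together with ∅ and S: { {}, { q, r, u }, { p, q, t, u }, { p, r, s, u }, { p, r, s, t, u }, S }.
Step 1: +6 →
  { q }  = { p, r, s, t, u }ᶜ
  { q, t }  = { p, r, s, u }ᶜ
  { r, s }  = { p, q, t, u }ᶜ
  { p, s, t }  = { q, r, u }ᶜ
  { p, q, r, s, u }  = { p, r, s, u } ∪ { q, r, u }
  { p, q, r, t, u }  = { q, r, u } ∪ { p, q, t, u }
  |family| = 12
Step 2. New:
  { s }  = { p, q, r, t, u }ᶜ
  { t }  = { p, q, r, s, u }ᶜ
  { q, r, s }  = { r, s } ∪ { q }
  { p, q, s, t }  = { p, s, t } ∪ { q, t }
  { p, r, s, t }  = { p, s, t } ∪ { r, s }
  { q, r, s, t }  = { q, t } ∪ { r, s }
  { q, r, s, u }  = { r, s } ∪ { q, r, u }
  { q, r, t, u }  = { q, t } ∪ { q, r, u }
  { p, q, s, t, u }  = { p, s, t } ∪ { p, q, t, u }
  |family| = 21
Step 3. New:
  { r }  = { p, q, s, t, u }ᶜ
  { p, s }  = { q, r, t, u }ᶜ
  { p, t }  = { q, r, s, u }ᶜ
  { p, u }  = { q, r, s, t }ᶜ
  { q, s }  = { q } ∪ { s }
  { q, u }  = { p, r, s, t }ᶜ
  { r, u }  = { p, q, s, t }ᶜ
  { s, t }  = { t } ∪ { s }
  { p, t, u }  = { q, r, s }ᶜ
  { q, s, t }  = { q, t } ∪ { s }
  { r, s, t }  = { r, s } ∪ { t }
  { p, q, r, s, t }  = { q, t } ∪ { p, r, s, t }
  { q, r, s, t, u }  = { q, t } ∪ { q, r, s, u }
  |family| = 34
Step 4 adds 23:
  { p }  = { q, r, s, t, u }ᶜ
  { u }  = { p, q, r, s, t }ᶜ
  { q, r }  = { q } ∪ { r }
  { r, t }  = { t } ∪ { r }
  { p, q, s }  = { q } ∪ { p, s }
  { p, q, t }  = { q, t } ∪ { p, t }
  { p, q, u }  = { r, s, t }ᶜ
  { p, r, s }  = { r, s } ∪ { p, s }
  { p, r, t }  = { r } ∪ { p, t }
  { p, r, u }  = { q, s, t }ᶜ
  { p, s, u }  = { p, u } ∪ { p, s }
  { q, r, t }  = { q, t } ∪ { r }
  { q, s, u }  = { q, u } ∪ { s }
  { q, t, u }  = { q, t } ∪ { q, u }
  { r, s, u }  = { r, s } ∪ { r, u }
  { r, t, u }  = { t } ∪ { r, u }
  { p, q, r, s }  = { p, s } ∪ { q, r, s }
  { p, q, r, u }  = { s, t }ᶜ
  { p, q, s, u }  = { p, u } ∪ { q, s }
  { p, r, t, u }  = { q, s }ᶜ
  { p, s, t, u }  = { p, s, t } ∪ { p, u }
  { q, s, t, u }  = { q, u } ∪ { s, t }
  { r, s, t, u }  = { r, s, t } ∪ { r, u }
  |family| = 57
Step 5. New:
  { p, q }  = { r, s, t, u }ᶜ
  { p, r }  = { q, s, t, u }ᶜ
  { s, u }  = { u } ∪ { s }
  { t, u }  = { p, q, r, s }ᶜ
  { p, q, r }  = { q, r } ∪ { p }
  { s, t, u }  = { s, t } ∪ { u }
  { p, q, r, t }  = { q, t } ∪ { p, r, t }
  |family| = 64
After Step 6 the family is unchanged; done.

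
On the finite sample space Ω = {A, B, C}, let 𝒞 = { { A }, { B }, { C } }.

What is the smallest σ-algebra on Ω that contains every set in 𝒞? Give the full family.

σ(𝒞) (8 sets): { {}, { A }, { B }, { C }, { A, B }, { A, C }, { B, C }, Ω }

Trace:
Begin from { {}, { A }, { B }, { C }, Ω } (that is, 𝒞 plus ∅ and Ω).
Iteration 1 adds 3:
  { A, B }  = complement { C }
  { A, C }  = complement { B }
  { B, C }  = complement { A }
  — 8 sets.
Iteration 2: no new sets; the family is a σ-algebra.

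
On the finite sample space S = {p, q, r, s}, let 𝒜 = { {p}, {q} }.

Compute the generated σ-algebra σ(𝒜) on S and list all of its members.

Start: 𝒜 ∪ {∅, S} = { {}, {p}, {q}, S }.
Iteration 1. New:
  {p, q}  = {q} ∪ {p}
  {p, r, s}  = {q}ᶜ
  {q, r, s}  = {p}ᶜ
  (now 7)
Iteration 2. New:
  {r, s}  = {p, q}ᶜ
  (now 8)
Iteration 3: closed — nothing new.

Hence σ(𝒜) has 8 members: { {}, {p}, {q}, {p, q}, {r, s}, {p, r, s}, {q, r, s}, S }.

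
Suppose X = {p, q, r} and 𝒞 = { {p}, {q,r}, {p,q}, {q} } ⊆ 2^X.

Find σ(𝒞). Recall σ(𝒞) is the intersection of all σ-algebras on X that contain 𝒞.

σ(𝒞) (8 sets): { ∅, {p}, {q}, {r}, {p,q}, {p,r}, {q,r}, X }

Trace:
Take S₀ = 𝒞 ∪ {∅, X} = { ∅, {p}, {q}, {p,q}, {q,r}, X }.
Pass 1: +2 →
  {r}  = {p,q}ᶜ
  {p,r}  = {q}ᶜ
  [8 total]
Pass 2 adds nothing — fixpoint reached.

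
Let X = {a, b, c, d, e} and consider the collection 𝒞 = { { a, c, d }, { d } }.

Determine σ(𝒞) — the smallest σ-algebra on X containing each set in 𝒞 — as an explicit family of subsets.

Start: 𝒞 ∪ {∅, X} = { {  }, { d }, { a, c, d }, X }.
Round 1. New:
  { b, e }  = X∖{ a, c, d }
  { a, b, c, e }  = X∖{ d }
  |family| = 6
Round 2 (1 new):
  { b, d, e }  = { b, e } ∪ { d }
  |family| = 7
Round 3: 1 new —
  { a, c }  = X∖{ b, d, e }
  |family| = 8
Round 4 adds nothing — fixpoint reached.

Therefore σ(𝒞) = { {  }, { d }, { a, c }, { b, e }, { a, c, d }, { b, d, e }, { a, b, c, e }, X } (|σ(𝒞)| = 8).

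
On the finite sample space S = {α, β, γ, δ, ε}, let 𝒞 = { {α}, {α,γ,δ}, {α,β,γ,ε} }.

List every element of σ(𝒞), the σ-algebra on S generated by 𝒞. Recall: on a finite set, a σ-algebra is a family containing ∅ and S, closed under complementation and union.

Seed the family with 𝒞 together with ∅ and S: { {}, {α}, {α,γ,δ}, {α,β,γ,ε}, S }.
Step 1 (3 new):
  {δ}  = S∖{α,β,γ,ε}
  {β,ε}  = S∖{α,γ,δ}
  {β,γ,δ,ε}  = S∖{α}
  |family| = 8
Step 2 (3 new):
  {α,δ}  = {δ} ∪ {α}
  {α,β,ε}  = {β,ε} ∪ {α}
  {β,δ,ε}  = {δ} ∪ {β,ε}
  |family| = 11
Step 3 (4 new):
  {α,γ}  = S∖{β,δ,ε}
  {γ,δ}  = S∖{α,β,ε}
  {β,γ,ε}  = S∖{α,δ}
  {α,β,δ,ε}  = {β,ε} ∪ {α,δ}
  |family| = 15
Step 4: 1 new —
  {γ}  = S∖{α,β,δ,ε}
  |family| = 16
After Step 5 the family is unchanged; done.

σ(𝒞) = { {}, {α}, {γ}, {δ}, {α,γ}, {α,δ}, {β,ε}, {γ,δ}, {α,β,ε}, {α,γ,δ}, {β,γ,ε}, {β,δ,ε}, {α,β,γ,ε}, {α,β,δ,ε}, {β,γ,δ,ε}, S }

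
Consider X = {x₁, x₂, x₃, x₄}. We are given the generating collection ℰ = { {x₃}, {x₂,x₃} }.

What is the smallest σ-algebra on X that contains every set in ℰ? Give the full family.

σ(ℰ) = { {}, {x₂}, {x₃}, {x₁,x₄}, {x₂,x₃}, {x₁,x₂,x₄}, {x₁,x₃,x₄}, X }

Trace:
Initial family (4 sets): { {}, {x₃}, {x₂,x₃}, X }.
Round 1 (2 new):
  {x₁,x₄}  = X∖{x₂,x₃}
  {x₁,x₂,x₄}  = X∖{x₃}
Round 2: +1 →
  {x₁,x₃,x₄}  = {x₃} ∪ {x₁,x₄}
Round 3. New:
  {x₂}  = X∖{x₁,x₃,x₄}
Round 4 adds nothing — fixpoint reached.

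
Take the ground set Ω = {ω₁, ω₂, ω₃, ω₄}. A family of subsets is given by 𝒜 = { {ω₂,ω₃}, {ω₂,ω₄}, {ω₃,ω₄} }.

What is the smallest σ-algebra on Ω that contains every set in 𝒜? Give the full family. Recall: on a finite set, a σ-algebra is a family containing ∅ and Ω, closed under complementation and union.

σ(𝒜) = { {}, {ω₁}, {ω₂}, {ω₃}, {ω₄}, {ω₁,ω₂}, {ω₁,ω₃}, {ω₁,ω₄}, {ω₂,ω₃}, {ω₂,ω₄}, {ω₃,ω₄}, {ω₁,ω₂,ω₃}, {ω₁,ω₂,ω₄}, {ω₁,ω₃,ω₄}, {ω₂,ω₃,ω₄}, Ω }

Check:
Start: 𝒜 ∪ {∅, Ω} = { {}, {ω₂,ω₃}, {ω₂,ω₄}, {ω₃,ω₄}, Ω }.
Pass 1. New:
  {ω₁,ω₂}  = Ω∖{ω₃,ω₄}
  {ω₁,ω₃}  = Ω∖{ω₂,ω₄}
  {ω₁,ω₄}  = Ω∖{ω₂,ω₃}
  {ω₂,ω₃,ω₄}  = {ω₃,ω₄} ∪ {ω₂,ω₃}
  (now 9)
Pass 2: 4 new —
  {ω₁}  = Ω∖{ω₂,ω₃,ω₄}
  {ω₁,ω₂,ω₃}  = {ω₁,ω₂} ∪ {ω₂,ω₃}
  {ω₁,ω₂,ω₄}  = {ω₁,ω₂} ∪ {ω₁,ω₄}
  {ω₁,ω₃,ω₄}  = {ω₃,ω₄} ∪ {ω₁,ω₄}
  (now 13)
Pass 3 adds 3:
  {ω₂}  = Ω∖{ω₁,ω₃,ω₄}
  {ω₃}  = Ω∖{ω₁,ω₂,ω₄}
  {ω₄}  = Ω∖{ω₁,ω₂,ω₃}
  (now 16)
Pass 4: no new sets; the family is a σ-algebra.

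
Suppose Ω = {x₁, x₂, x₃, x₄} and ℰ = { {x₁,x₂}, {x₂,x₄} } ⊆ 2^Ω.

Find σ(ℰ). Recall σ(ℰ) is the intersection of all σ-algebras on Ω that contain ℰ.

|σ(ℰ)| = 16.  σ(ℰ) = { {}, {x₁}, {x₂}, {x₃}, {x₄}, {x₁,x₂}, {x₁,x₃}, {x₁,x₄}, {x₂,x₃}, {x₂,x₄}, {x₃,x₄}, {x₁,x₂,x₃}, {x₁,x₂,x₄}, {x₁,x₃,x₄}, {x₂,x₃,x₄}, Ω }

Check:
Take S₀ = ℰ ∪ {∅, Ω} = { {}, {x₁,x₂}, {x₂,x₄}, Ω }.
Step 1. New:
  {x₁,x₃}  = complement {x₂,x₄}
  {x₃,x₄}  = complement {x₁,x₂}
  {x₁,x₂,x₄}  = {x₁,x₂} ∪ {x₂,x₄}
Step 2. New:
  {x₃}  = complement {x₁,x₂,x₄}
  {x₁,x₂,x₃}  = {x₁,x₂} ∪ {x₁,x₃}
  {x₁,x₃,x₄}  = {x₃,x₄} ∪ {x₁,x₃}
  {x₂,x₃,x₄}  = {x₃,x₄} ∪ {x₂,x₄}
Step 3 (3 new):
  {x₁}  = complement {x₂,x₃,x₄}
  {x₂}  = complement {x₁,x₃,x₄}
  {x₄}  = complement {x₁,x₂,x₃}
Step 4: 2 new —
  {x₁,x₄}  = {x₄} ∪ {x₁}
  {x₂,x₃}  = {x₃} ∪ {x₂}
Step 5: no new sets; the family is a σ-algebra.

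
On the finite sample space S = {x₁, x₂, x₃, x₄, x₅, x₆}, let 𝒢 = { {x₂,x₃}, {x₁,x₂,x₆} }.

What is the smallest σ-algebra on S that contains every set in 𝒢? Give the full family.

σ(𝒢) (16 sets): { {}, {x₂}, {x₃}, {x₁,x₆}, {x₂,x₃}, {x₄,x₅}, {x₁,x₂,x₆}, {x₁,x₃,x₆}, {x₂,x₄,x₅}, {x₃,x₄,x₅}, {x₁,x₂,x₃,x₆}, {x₁,x₄,x₅,x₆}, {x₂,x₃,x₄,x₅}, {x₁,x₂,x₄,x₅,x₆}, {x₁,x₃,x₄,x₅,x₆}, S }

Working:
Seed the family with 𝒢 together with ∅ and S: { {}, {x₂,x₃}, {x₁,x₂,x₆}, S }.
Round 1: 3 new —
  {x₃,x₄,x₅}  = complement {x₁,x₂,x₆}
  {x₁,x₂,x₃,x₆}  = {x₂,x₃} ∪ {x₁,x₂,x₆}
  {x₁,x₄,x₅,x₆}  = complement {x₂,x₃}
  |family| = 7
Round 2: 4 new —
  {x₄,x₅}  = complement {x₁,x₂,x₃,x₆}
  {x₂,x₃,x₄,x₅}  = {x₃,x₄,x₅} ∪ {x₂,x₃}
  {x₁,x₂,x₄,x₅,x₆}  = {x₁,x₄,x₅,x₆} ∪ {x₁,x₂,x₆}
  {x₁,x₃,x₄,x₅,x₆}  = {x₃,x₄,x₅} ∪ {x₁,x₄,x₅,x₆}
  |family| = 11
Round 3 (3 new):
  {x₂}  = complement {x₁,x₃,x₄,x₅,x₆}
  {x₃}  = complement {x₁,x₂,x₄,x₅,x₆}
  {x₁,x₆}  = complement {x₂,x₃,x₄,x₅}
  |family| = 14
Round 4. New:
  {x₁,x₃,x₆}  = {x₃} ∪ {x₁,x₆}
  {x₂,x₄,x₅}  = {x₄,x₅} ∪ {x₂}
  |family| = 16
Round 5: no new sets; the family is a σ-algebra.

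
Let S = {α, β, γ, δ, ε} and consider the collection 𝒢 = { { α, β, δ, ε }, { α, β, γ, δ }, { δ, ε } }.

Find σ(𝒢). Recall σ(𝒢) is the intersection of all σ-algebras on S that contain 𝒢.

σ(𝒢) = { {}, { γ }, { δ }, { ε }, { α, β }, { γ, δ }, { γ, ε }, { δ, ε }, { α, β, γ }, { α, β, δ }, { α, β, ε }, { γ, δ, ε }, { α, β, γ, δ }, { α, β, γ, ε }, { α, β, δ, ε }, S }

Working:
Initial family (5 sets): { {}, { δ, ε }, { α, β, γ, δ }, { α, β, δ, ε }, S }.
Step 1: +3 →
  { γ }  = ᶜ of { α, β, δ, ε }
  { ε }  = ᶜ of { α, β, γ, δ }
  { α, β, γ }  = ᶜ of { δ, ε }
  |family| = 8
Step 2: +3 →
  { γ, ε }  = { γ } ∪ { ε }
  { γ, δ, ε }  = { δ, ε } ∪ { γ }
  { α, β, γ, ε }  = { α, β, γ } ∪ { ε }
  |family| = 11
Step 3 (3 new):
  { δ }  = ᶜ of { α, β, γ, ε }
  { α, β }  = ᶜ of { γ, δ, ε }
  { α, β, δ }  = ᶜ of { γ, ε }
  |family| = 14
Step 4: +2 →
  { γ, δ }  = { γ } ∪ { δ }
  { α, β, ε }  = { α, β } ∪ { ε }
  |family| = 16
After Step 5 the family is unchanged; done.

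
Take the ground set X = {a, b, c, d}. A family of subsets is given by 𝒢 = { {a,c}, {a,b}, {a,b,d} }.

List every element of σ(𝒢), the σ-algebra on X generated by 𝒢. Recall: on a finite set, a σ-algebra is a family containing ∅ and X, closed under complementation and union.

Begin from { {}, {a,b}, {a,c}, {a,b,d}, X } (that is, 𝒢 plus ∅ and X).
Iteration 1 adds 4:
  {c}  = complement {a,b,d}
  {b,d}  = complement {a,c}
  {c,d}  = complement {a,b}
  {a,b,c}  = {a,b} ∪ {a,c}
  (now 9)
Iteration 2 adds 3:
  {d}  = complement {a,b,c}
  {a,c,d}  = {c,d} ∪ {a,c}
  {b,c,d}  = {c,d} ∪ {b,d}
  (now 12)
Iteration 3: 2 new —
  {a}  = complement {b,c,d}
  {b}  = complement {a,c,d}
  (now 14)
Iteration 4: 2 new —
  {a,d}  = {d} ∪ {a}
  {b,c}  = {c} ∪ {b}
  (now 16)
Iteration 5: stable.

Therefore σ(𝒢) = { {}, {a}, {b}, {c}, {d}, {a,b}, {a,c}, {a,d}, {b,c}, {b,d}, {c,d}, {a,b,c}, {a,b,d}, {a,c,d}, {b,c,d}, X } (|σ(𝒢)| = 16).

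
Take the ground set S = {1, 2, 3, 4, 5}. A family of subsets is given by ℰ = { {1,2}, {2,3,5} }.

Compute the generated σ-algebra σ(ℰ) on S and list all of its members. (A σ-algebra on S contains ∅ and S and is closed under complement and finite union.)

Take S₀ = ℰ ∪ {∅, S} = { {}, {1,2}, {2,3,5}, S }.
Step 1 (3 new):
  {1,4}  = S∖{2,3,5}
  {3,4,5}  = S∖{1,2}
  {1,2,3,5}  = {1,2} ∪ {2,3,5}
  [7 total]
Step 2: +4 →
  {4}  = S∖{1,2,3,5}
  {1,2,4}  = {1,4} ∪ {1,2}
  {1,3,4,5}  = {3,4,5} ∪ {1,4}
  {2,3,4,5}  = {3,4,5} ∪ {2,3,5}
  [11 total]
Step 3 (3 new):
  {1}  = S∖{2,3,4,5}
  {2}  = S∖{1,3,4,5}
  {3,5}  = S∖{1,2,4}
  [14 total]
Step 4: 2 new —
  {2,4}  = {4} ∪ {2}
  {1,3,5}  = {3,5} ∪ {1}
  [16 total]
Step 5 adds nothing — fixpoint reached.

Therefore σ(ℰ) = { {}, {1}, {2}, {4}, {1,2}, {1,4}, {2,4}, {3,5}, {1,2,4}, {1,3,5}, {2,3,5}, {3,4,5}, {1,2,3,5}, {1,3,4,5}, {2,3,4,5}, S } (|σ(ℰ)| = 16).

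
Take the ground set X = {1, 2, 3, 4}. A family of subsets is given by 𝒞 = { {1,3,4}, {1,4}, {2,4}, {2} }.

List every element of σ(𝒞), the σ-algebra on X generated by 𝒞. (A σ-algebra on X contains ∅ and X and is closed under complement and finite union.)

|σ(𝒞)| = 16.  σ(𝒞) = { {}, {1}, {2}, {3}, {4}, {1,2}, {1,3}, {1,4}, {2,3}, {2,4}, {3,4}, {1,2,3}, {1,2,4}, {1,3,4}, {2,3,4}, X }

Working:
Begin from { {}, {2}, {1,4}, {2,4}, {1,3,4}, X } (that is, 𝒞 plus ∅ and X).
Iteration 1 (3 new):
  {1,3}  = X∖{2,4}
  {2,3}  = X∖{1,4}
  {1,2,4}  = {1,4} ∪ {2}
  — 9 sets.
Iteration 2. New:
  {3}  = X∖{1,2,4}
  {1,2,3}  = {2} ∪ {1,3}
  {2,3,4}  = {2,3} ∪ {2,4}
  — 12 sets.
Iteration 3. New:
  {1}  = X∖{2,3,4}
  {4}  = X∖{1,2,3}
  — 14 sets.
Iteration 4: 2 new —
  {1,2}  = {2} ∪ {1}
  {3,4}  = {3} ∪ {4}
  — 16 sets.
Iteration 5 adds nothing — fixpoint reached.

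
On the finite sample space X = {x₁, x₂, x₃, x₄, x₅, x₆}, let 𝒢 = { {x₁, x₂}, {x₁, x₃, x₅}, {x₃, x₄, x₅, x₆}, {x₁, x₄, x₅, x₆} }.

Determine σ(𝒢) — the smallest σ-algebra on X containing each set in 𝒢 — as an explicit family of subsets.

Start: 𝒢 ∪ {∅, X} = { {}, {x₁, x₂}, {x₁, x₃, x₅}, {x₁, x₄, x₅, x₆}, {x₃, x₄, x₅, x₆}, X }.
Pass 1: +5 →
  {x₂, x₃}  = complement {x₁, x₄, x₅, x₆}
  {x₂, x₄, x₆}  = complement {x₁, x₃, x₅}
  {x₁, x₂, x₃, x₅}  = {x₁, x₂} ∪ {x₁, x₃, x₅}
  {x₁, x₂, x₄, x₅, x₆}  = {x₁, x₂} ∪ {x₁, x₄, x₅, x₆}
  {x₁, x₃, x₄, x₅, x₆}  = {x₃, x₄, x₅, x₆} ∪ {x₁, x₃, x₅}
Pass 2 adds 7:
  {x₂}  = complement {x₁, x₃, x₄, x₅, x₆}
  {x₃}  = complement {x₁, x₂, x₄, x₅, x₆}
  {x₄, x₆}  = complement {x₁, x₂, x₃, x₅}
  {x₁, x₂, x₃}  = {x₁, x₂} ∪ {x₂, x₃}
  {x₁, x₂, x₄, x₆}  = {x₂, x₄, x₆} ∪ {x₁, x₂}
  {x₂, x₃, x₄, x₆}  = {x₂, x₄, x₆} ∪ {x₂, x₃}
  {x₂, x₃, x₄, x₅, x₆}  = {x₂, x₄, x₆} ∪ {x₃, x₄, x₅, x₆}
Pass 3. New:
  {x₁}  = complement {x₂, x₃, x₄, x₅, x₆}
  {x₁, x₅}  = complement {x₂, x₃, x₄, x₆}
  {x₃, x₅}  = complement {x₁, x₂, x₄, x₆}
  {x₃, x₄, x₆}  = {x₃} ∪ {x₄, x₆}
  {x₄, x₅, x₆}  = complement {x₁, x₂, x₃}
  {x₁, x₂, x₃, x₄, x₆}  = {x₂, x₄, x₆} ∪ {x₁, x₂, x₃}
Pass 4. New:
  {x₅}  = complement {x₁, x₂, x₃, x₄, x₆}
  {x₁, x₃}  = {x₃} ∪ {x₁}
  {x₁, x₂, x₅}  = complement {x₃, x₄, x₆}
  {x₁, x₄, x₆}  = {x₄, x₆} ∪ {x₁}
  {x₂, x₃, x₅}  = {x₂} ∪ {x₃, x₅}
  {x₁, x₃, x₄, x₆}  = {x₃, x₄, x₆} ∪ {x₁}
  {x₂, x₄, x₅, x₆}  = {x₂, x₄, x₆} ∪ {x₄, x₅, x₆}
Pass 5: 1 new —
  {x₂, x₅}  = complement {x₁, x₃, x₄, x₆}
Pass 6: closed — nothing new.

|σ(𝒢)| = 32.  σ(𝒢) = { {}, {x₁}, {x₂}, {x₃}, {x₅}, {x₁, x₂}, {x₁, x₃}, {x₁, x₅}, {x₂, x₃}, {x₂, x₅}, {x₃, x₅}, {x₄, x₆}, {x₁, x₂, x₃}, {x₁, x₂, x₅}, {x₁, x₃, x₅}, {x₁, x₄, x₆}, {x₂, x₃, x₅}, {x₂, x₄, x₆}, {x₃, x₄, x₆}, {x₄, x₅, x₆}, {x₁, x₂, x₃, x₅}, {x₁, x₂, x₄, x₆}, {x₁, x₃, x₄, x₆}, {x₁, x₄, x₅, x₆}, {x₂, x₃, x₄, x₆}, {x₂, x₄, x₅, x₆}, {x₃, x₄, x₅, x₆}, {x₁, x₂, x₃, x₄, x₆}, {x₁, x₂, x₄, x₅, x₆}, {x₁, x₃, x₄, x₅, x₆}, {x₂, x₃, x₄, x₅, x₆}, X }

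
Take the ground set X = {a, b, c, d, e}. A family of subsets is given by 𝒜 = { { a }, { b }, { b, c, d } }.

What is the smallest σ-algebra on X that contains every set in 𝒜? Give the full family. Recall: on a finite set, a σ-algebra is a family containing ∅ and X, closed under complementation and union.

Seed the family with 𝒜 together with ∅ and X: { {  }, { a }, { b }, { b, c, d }, X }.
Round 1. New:
  { a, b }  = { b } ∪ { a }
  { a, e }  = X∖{ b, c, d }
  { a, b, c, d }  = { b, c, d } ∪ { a }
  { a, c, d, e }  = X∖{ b }
  { b, c, d, e }  = X∖{ a }
  (now 10)
Round 2: 3 new —
  { e }  = X∖{ a, b, c, d }
  { a, b, e }  = { a, b } ∪ { a, e }
  { c, d, e }  = X∖{ a, b }
  (now 13)
Round 3: 2 new —
  { b, e }  = { b } ∪ { e }
  { c, d }  = X∖{ a, b, e }
  (now 15)
Round 4 (1 new):
  { a, c, d }  = X∖{ b, e }
  (now 16)
Round 5: already closed under ᶜ and ∪.

Therefore σ(𝒜) = { {  }, { a }, { b }, { e }, { a, b }, { a, e }, { b, e }, { c, d }, { a, b, e }, { a, c, d }, { b, c, d }, { c, d, e }, { a, b, c, d }, { a, c, d, e }, { b, c, d, e }, X } (|σ(𝒜)| = 16).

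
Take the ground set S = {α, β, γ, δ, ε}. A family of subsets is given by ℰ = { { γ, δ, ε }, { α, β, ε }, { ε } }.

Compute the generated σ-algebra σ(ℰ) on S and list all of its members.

σ(ℰ) = { {  }, { ε }, { α, β }, { γ, δ }, { α, β, ε }, { γ, δ, ε }, { α, β, γ, δ }, S }

Trace:
Take S₀ = ℰ ∪ {∅, S} = { {  }, { ε }, { α, β, ε }, { γ, δ, ε }, S }.
Round 1: +3 →
  { α, β }  = { γ, δ, ε }ᶜ
  { γ, δ }  = { α, β, ε }ᶜ
  { α, β, γ, δ }  = { ε }ᶜ
  |family| = 8
Round 2: stable.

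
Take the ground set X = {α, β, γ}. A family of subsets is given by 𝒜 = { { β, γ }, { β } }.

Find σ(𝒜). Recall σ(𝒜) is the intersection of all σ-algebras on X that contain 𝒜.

Start: 𝒜 ∪ {∅, X} = { {}, { β }, { β, γ }, X }.
Step 1 (2 new):
  { α }  = complement { β, γ }
  { α, γ }  = complement { β }
  |family| = 6
Step 2 (1 new):
  { α, β }  = { β } ∪ { α }
  |family| = 7
Step 3: +1 →
  { γ }  = complement { α, β }
  |family| = 8
After Step 4 the family is unchanged; done.

σ(𝒜) = { {}, { α }, { β }, { γ }, { α, β }, { α, γ }, { β, γ }, X }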